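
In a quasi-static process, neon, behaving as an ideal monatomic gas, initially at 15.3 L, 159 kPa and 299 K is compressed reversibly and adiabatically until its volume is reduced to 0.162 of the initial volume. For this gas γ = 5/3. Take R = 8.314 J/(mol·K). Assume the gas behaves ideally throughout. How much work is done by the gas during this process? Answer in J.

-8630 J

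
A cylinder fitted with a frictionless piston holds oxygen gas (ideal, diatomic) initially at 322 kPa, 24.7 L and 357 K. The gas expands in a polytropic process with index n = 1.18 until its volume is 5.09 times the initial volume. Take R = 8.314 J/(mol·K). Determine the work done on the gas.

n = P₁V₁/(RT₁) = 322×24.7/(8.314×357) = 2.68 mol.
Polytropic n=1.18: T₂ = T₁(V₁/V₂)^(n−1) = 357×(0.196)^0.18 = 266 K; P₂ = P₁(V₁/V₂)^n = 47.2 kPa.
W = (P₁V₁−P₂V₂)/(n−1) = (322×24.7−47.2×126)/0.18 = 11200 J.
Work done on the gas = −W_by = -11200 J.

-11200 J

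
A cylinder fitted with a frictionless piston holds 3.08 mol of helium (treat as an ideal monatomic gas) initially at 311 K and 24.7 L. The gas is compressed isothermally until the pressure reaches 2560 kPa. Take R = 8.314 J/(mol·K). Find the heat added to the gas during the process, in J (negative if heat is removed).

-16500 J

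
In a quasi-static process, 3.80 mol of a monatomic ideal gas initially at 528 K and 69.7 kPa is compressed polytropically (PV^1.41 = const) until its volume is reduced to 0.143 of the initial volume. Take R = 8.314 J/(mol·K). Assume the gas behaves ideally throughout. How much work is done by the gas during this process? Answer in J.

-49600 J

V₁ = nRT₁/P₁ = 3.80×8.314×528/69.7 = 239 L.
Polytropic n=1.41: T₂ = T₁(V₁/V₂)^(n−1) = 528×(6.99)^0.41 = 1170 K; P₂ = P₁(V₁/V₂)^n = 1080 kPa.
W = (P₁V₁−P₂V₂)/(n−1) = (69.7×239−1080×34.2)/0.41 = -49600 J.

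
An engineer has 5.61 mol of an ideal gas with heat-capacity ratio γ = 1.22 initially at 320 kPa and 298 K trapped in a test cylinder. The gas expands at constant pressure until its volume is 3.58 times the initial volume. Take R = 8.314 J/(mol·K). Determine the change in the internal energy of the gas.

163000 J

V₁ = nRT₁/P₁ = 5.61×8.314×298/320 = 43.4 L.
Isobaric: P stays 320 kPa; V/T = const ⇒ T₂ = 1070 K, V₂ = 155 L.
For an ideal gas ΔU = nCvΔT with Cv = R/(γ−1) = 37.8 J/(mol·K).
ΔU = 5.61×37.8×(1070−298) = 163000 J.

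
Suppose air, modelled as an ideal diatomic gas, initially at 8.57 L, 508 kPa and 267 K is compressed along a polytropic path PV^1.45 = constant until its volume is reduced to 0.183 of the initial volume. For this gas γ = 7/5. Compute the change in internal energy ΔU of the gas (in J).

12500 J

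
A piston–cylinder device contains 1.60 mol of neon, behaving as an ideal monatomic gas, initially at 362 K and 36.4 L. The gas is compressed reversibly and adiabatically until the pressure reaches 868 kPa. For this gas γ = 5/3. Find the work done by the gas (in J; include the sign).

P₁ = nRT₁/V₁ = 1.60×8.314×362/36.4 = 132 kPa.
Adiabatic: T₂/T₁ = (P₂/P₁)^((γ−1)/γ) ⇒ T₂ = 362×(6.56)^0.400 = 768 K; V₂ = 11.8 L.
ΔU = nCvΔT = 1.60×12.5×(768−362) = 8110 J.
Q = 0 for an adiabatic process, so W = −ΔU = -8110 J.

-8110 J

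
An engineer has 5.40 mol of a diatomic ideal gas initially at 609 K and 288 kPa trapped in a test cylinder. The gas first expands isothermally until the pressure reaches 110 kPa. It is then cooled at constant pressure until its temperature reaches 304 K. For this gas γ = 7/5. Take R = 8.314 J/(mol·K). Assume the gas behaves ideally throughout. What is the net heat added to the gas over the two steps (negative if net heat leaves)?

-21600 J

V₁ = nRT₁/P₁ = 5.40×8.314×609/288 = 94.9 L.
Step 1 — Isothermal: T stays 609 K; PV = const ⇒ V₂ = 249 L, P₂ = 110 kPa.
ΔU = 0 (ideal gas, T constant).
W = nRT ln(V₂/V₁) = 5.40×8.314×609×ln(2.62) = 26300 J.
Q = ΔU + W = 26300 J.
State after step 1: P = 110 kPa, V = 249 L, T = 609 K.
Step 2 — Isobaric: P stays 110 kPa; V/T = const ⇒ T₂ = 304 K, V₂ = 124 L.
W = PΔV = 110×(124−249) kPa·L = -13700 J.
ΔU = nCvΔT = 5.40×20.8×(304−609) = -34200 J.
Q = ΔU + W = nCpΔT = -47900 J.
Net over both steps: W = 12600 J, Q = -21600 J, ΔU = -34200 J.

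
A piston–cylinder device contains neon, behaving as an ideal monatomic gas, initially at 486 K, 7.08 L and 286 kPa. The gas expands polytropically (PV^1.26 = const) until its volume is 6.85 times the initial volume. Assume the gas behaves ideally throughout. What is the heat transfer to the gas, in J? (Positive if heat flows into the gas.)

n = P₁V₁/(RT₁) = 286×7.08/(8.314×486) = 0.501 mol.
Polytropic n=1.26: T₂ = T₁(V₁/V₂)^(n−1) = 486×(0.146)^0.26 = 295 K; P₂ = P₁(V₁/V₂)^n = 25.3 kPa.
W = (P₁V₁−P₂V₂)/(n−1) = (286×7.08−25.3×48.5)/0.26 = 3070 J.
ΔU = nCvΔT = 0.501×12.5×(295−486) = -1200 J.
Q = ΔU + W = 1870 J.

1870 J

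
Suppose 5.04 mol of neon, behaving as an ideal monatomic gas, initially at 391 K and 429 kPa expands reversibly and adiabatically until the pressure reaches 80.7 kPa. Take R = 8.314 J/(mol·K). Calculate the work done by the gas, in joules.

V₁ = nRT₁/P₁ = 5.04×8.314×391/429 = 38.2 L.
Adiabatic: T₂/T₁ = (P₂/P₁)^((γ−1)/γ) ⇒ T₂ = 391×(0.188)^0.400 = 200 K; V₂ = 104 L.
ΔU = nCvΔT = 5.04×12.5×(200−391) = -12000 J.
Q = 0 for an adiabatic process, so W = −ΔU = 12000 J.

12000 J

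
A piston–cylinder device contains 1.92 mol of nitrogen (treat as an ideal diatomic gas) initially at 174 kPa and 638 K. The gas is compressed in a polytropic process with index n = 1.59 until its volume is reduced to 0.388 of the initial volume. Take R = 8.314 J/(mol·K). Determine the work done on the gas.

V₁ = nRT₁/P₁ = 1.92×8.314×638/174 = 58.5 L.
Polytropic n=1.59: T₂ = T₁(V₁/V₂)^(n−1) = 638×(2.58)^0.59 = 1120 K; P₂ = P₁(V₁/V₂)^n = 784 kPa.
W = (P₁V₁−P₂V₂)/(n−1) = (174×58.5−784×22.7)/0.59 = -12900 J.
Work done on the gas = −W_by = 12900 J.

12900 J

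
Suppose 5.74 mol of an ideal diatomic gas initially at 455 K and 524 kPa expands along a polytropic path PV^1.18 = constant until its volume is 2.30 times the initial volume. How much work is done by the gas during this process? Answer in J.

V₁ = nRT₁/P₁ = 5.74×8.314×455/524 = 41.4 L.
Polytropic n=1.18: T₂ = T₁(V₁/V₂)^(n−1) = 455×(0.435)^0.18 = 392 K; P₂ = P₁(V₁/V₂)^n = 196 kPa.
W = (P₁V₁−P₂V₂)/(n−1) = (524×41.4−196×95.3)/0.18 = 16800 J.

16800 J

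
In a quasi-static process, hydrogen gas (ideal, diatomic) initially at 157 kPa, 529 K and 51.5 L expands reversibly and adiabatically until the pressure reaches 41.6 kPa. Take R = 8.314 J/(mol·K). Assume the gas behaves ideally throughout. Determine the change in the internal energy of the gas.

-6380 J

n = P₁V₁/(RT₁) = 157×51.5/(8.314×529) = 1.84 mol.
Adiabatic: T₂/T₁ = (P₂/P₁)^((γ−1)/γ) ⇒ T₂ = 529×(0.265)^0.286 = 362 K; V₂ = 133 L.
For an ideal gas ΔU = nCvΔT with Cv = (5/2)R = 20.8 J/(mol·K).
ΔU = 1.84×20.8×(362−529) = -6380 J.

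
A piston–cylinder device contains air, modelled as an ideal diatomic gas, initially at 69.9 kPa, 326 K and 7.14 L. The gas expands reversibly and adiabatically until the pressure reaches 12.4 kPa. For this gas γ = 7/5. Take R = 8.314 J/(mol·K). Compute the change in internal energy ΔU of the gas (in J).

-486 J

n = P₁V₁/(RT₁) = 69.9×7.14/(8.314×326) = 0.184 mol.
Adiabatic: T₂/T₁ = (P₂/P₁)^((γ−1)/γ) ⇒ T₂ = 326×(0.177)^0.286 = 199 K; V₂ = 24.6 L.
For an ideal gas ΔU = nCvΔT with Cv = (5/2)R = 20.8 J/(mol·K).
ΔU = 0.184×20.8×(199−326) = -486 J.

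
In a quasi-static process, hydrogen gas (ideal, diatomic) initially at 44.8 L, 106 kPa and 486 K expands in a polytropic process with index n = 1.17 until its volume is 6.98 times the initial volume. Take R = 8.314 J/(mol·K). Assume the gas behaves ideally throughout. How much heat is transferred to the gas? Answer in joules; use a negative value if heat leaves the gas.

n = P₁V₁/(RT₁) = 106×44.8/(8.314×486) = 1.18 mol.
Polytropic n=1.17: T₂ = T₁(V₁/V₂)^(n−1) = 486×(0.143)^0.17 = 349 K; P₂ = P₁(V₁/V₂)^n = 10.9 kPa.
W = (P₁V₁−P₂V₂)/(n−1) = (106×44.8−10.9×313)/0.17 = 7860 J.
ΔU = nCvΔT = 1.18×20.8×(349−486) = -3340 J.
Q = ΔU + W = 4520 J.

4520 J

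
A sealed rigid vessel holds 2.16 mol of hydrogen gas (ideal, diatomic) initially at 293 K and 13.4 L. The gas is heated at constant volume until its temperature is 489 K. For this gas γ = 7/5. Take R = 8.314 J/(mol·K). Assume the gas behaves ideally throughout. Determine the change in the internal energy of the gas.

8800 J

P₁ = nRT₁/V₁ = 2.16×8.314×293/13.4 = 393 kPa.
Isochoric: V stays 13.4 L; P/T = const ⇒ T₂ = 489 K, P₂ = 655 kPa.
For an ideal gas ΔU = nCvΔT with Cv = (5/2)R = 20.8 J/(mol·K).
ΔU = 2.16×20.8×(489−293) = 8800 J.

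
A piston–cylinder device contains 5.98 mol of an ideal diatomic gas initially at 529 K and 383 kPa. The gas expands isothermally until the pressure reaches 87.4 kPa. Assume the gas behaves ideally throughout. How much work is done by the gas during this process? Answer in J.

38900 J

V₁ = nRT₁/P₁ = 5.98×8.314×529/383 = 68.7 L.
Isothermal: T stays 529 K; PV = const ⇒ V₂ = 301 L, P₂ = 87.4 kPa.
W = nRT ln(V₂/V₁) = 5.98×8.314×529×ln(4.38) = 38900 J.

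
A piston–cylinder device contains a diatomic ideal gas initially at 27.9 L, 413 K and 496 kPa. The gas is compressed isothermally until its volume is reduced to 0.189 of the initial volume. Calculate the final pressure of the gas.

Isothermal: T stays 413 K; PV = const ⇒ V₂ = 5.27 L, P₂ = 2620 kPa.

2620 kPa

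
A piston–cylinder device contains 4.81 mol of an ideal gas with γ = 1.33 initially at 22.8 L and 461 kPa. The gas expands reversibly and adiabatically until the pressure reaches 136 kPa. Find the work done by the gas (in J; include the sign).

T₁ = P₁V₁/(nR) = 461×22.8/(4.81×8.314) = 263 K.
Adiabatic: T₂/T₁ = (P₂/P₁)^((γ−1)/γ) ⇒ T₂ = 263×(0.295)^0.248 = 194 K; V₂ = 57.1 L.
ΔU = nCvΔT = 4.81×25.2×(194−263) = -8320 J.
Q = 0 for an adiabatic process, so W = −ΔU = 8320 J.

8320 J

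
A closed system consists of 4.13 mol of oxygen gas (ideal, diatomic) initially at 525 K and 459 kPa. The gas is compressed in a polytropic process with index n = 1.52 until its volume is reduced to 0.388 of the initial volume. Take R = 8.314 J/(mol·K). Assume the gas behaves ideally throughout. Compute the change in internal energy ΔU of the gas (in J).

28700 J

V₁ = nRT₁/P₁ = 4.13×8.314×525/459 = 39.3 L.
Polytropic n=1.52: T₂ = T₁(V₁/V₂)^(n−1) = 525×(2.58)^0.52 = 859 K; P₂ = P₁(V₁/V₂)^n = 1940 kPa.
For an ideal gas ΔU = nCvΔT with Cv = (5/2)R = 20.8 J/(mol·K).
ΔU = 4.13×20.8×(859−525) = 28700 J.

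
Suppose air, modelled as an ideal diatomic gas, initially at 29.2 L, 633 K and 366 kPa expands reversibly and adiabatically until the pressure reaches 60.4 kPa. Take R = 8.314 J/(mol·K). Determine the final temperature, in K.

Adiabatic: T₂/T₁ = (P₂/P₁)^((γ−1)/γ) ⇒ T₂ = 633×(0.165)^0.286 = 378 K; V₂ = 106 L.

378 K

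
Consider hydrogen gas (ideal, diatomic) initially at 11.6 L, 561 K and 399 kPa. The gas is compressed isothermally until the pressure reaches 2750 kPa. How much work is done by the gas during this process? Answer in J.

-8930 J

n = P₁V₁/(RT₁) = 399×11.6/(8.314×561) = 0.992 mol.
Isothermal: T stays 561 K; PV = const ⇒ V₂ = 1.68 L, P₂ = 2750 kPa.
W = nRT ln(V₂/V₁) = 0.992×8.314×561×ln(0.145) = -8930 J.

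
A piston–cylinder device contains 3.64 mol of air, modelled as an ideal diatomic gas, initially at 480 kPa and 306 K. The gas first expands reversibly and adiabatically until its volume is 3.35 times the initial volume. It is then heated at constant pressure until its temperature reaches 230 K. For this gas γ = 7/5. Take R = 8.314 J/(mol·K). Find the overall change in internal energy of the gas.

-5750 J

V₁ = nRT₁/P₁ = 3.64×8.314×306/480 = 19.3 L.
Step 1 — Adiabatic: TV^(γ−1) = const ⇒ T₂ = 306×(0.299)^0.400 = 189 K; PV^γ = const ⇒ P₂ = 88.3 kPa.
ΔU = nCvΔT = 3.64×20.8×(189−306) = -8880 J.
Q = 0 for an adiabatic process, so W = −ΔU = 8880 J.
State after step 1: P = 88.3 kPa, V = 64.6 L, T = 189 K.
Step 2 — Isobaric: P stays 88.3 kPa; V/T = const ⇒ T₂ = 230 K, V₂ = 78.8 L.
W = PΔV = 88.3×(78.8−64.6) kPa·L = 1250 J.
ΔU = nCvΔT = 3.64×20.8×(230−189) = 3130 J.
Q = ΔU + W = nCpΔT = 4380 J.
Net over both steps: W = 10100 J, Q = 4380 J, ΔU = -5750 J.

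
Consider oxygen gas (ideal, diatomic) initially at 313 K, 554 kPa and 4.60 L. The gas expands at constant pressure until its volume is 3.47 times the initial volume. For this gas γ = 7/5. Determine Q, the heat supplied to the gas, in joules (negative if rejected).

n = P₁V₁/(RT₁) = 554×4.60/(8.314×313) = 0.979 mol.
Isobaric: P stays 554 kPa; V/T = const ⇒ T₂ = 1090 K, V₂ = 16.0 L.
W = PΔV = 554×(16.0−4.60) kPa·L = 6290 J.
ΔU = nCvΔT = 0.979×20.8×(1090−313) = 15700 J.
Q = ΔU + W = nCpΔT = 22000 J.

22000 J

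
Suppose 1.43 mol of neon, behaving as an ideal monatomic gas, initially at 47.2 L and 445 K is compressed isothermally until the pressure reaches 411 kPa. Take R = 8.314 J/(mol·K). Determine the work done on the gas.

6870 J

P₁ = nRT₁/V₁ = 1.43×8.314×445/47.2 = 112 kPa.
Isothermal: T stays 445 K; PV = const ⇒ V₂ = 12.9 L, P₂ = 411 kPa.
W = nRT ln(V₂/V₁) = 1.43×8.314×445×ln(0.273) = -6870 J.
Work done on the gas = −W_by = 6870 J.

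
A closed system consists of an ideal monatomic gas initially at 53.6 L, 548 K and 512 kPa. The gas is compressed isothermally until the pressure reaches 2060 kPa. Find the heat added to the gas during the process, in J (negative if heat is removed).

-38200 J

n = P₁V₁/(RT₁) = 512×53.6/(8.314×548) = 6.02 mol.
Isothermal: T stays 548 K; PV = const ⇒ V₂ = 13.3 L, P₂ = 2060 kPa.
ΔU = 0 (ideal gas, T constant).
W = nRT ln(V₂/V₁) = 6.02×8.314×548×ln(0.249) = -38200 J.
Q = ΔU + W = -38200 J.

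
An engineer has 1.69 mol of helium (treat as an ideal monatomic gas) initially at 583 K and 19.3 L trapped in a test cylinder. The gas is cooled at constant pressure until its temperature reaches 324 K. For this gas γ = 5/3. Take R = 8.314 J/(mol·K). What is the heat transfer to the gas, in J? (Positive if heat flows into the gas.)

P₁ = nRT₁/V₁ = 1.69×8.314×583/19.3 = 424 kPa.
Isobaric: P stays 424 kPa; V/T = const ⇒ T₂ = 324 K, V₂ = 10.7 L.
W = PΔV = 424×(10.7−19.3) kPa·L = -3640 J.
ΔU = nCvΔT = 1.69×12.5×(324−583) = -5460 J.
Q = ΔU + W = nCpΔT = -9100 J.

-9100 J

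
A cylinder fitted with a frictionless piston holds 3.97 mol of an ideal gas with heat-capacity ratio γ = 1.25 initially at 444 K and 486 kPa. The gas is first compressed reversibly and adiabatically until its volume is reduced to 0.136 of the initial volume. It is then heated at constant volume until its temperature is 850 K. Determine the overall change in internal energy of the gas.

V₁ = nRT₁/P₁ = 3.97×8.314×444/486 = 30.2 L.
Step 1 — Adiabatic: TV^(γ−1) = const ⇒ T₂ = 444×(7.35)^0.250 = 731 K; PV^γ = const ⇒ P₂ = 5880 kPa.
ΔU = nCvΔT = 3.97×33.3×(731−444) = 37900 J.
Q = 0 for an adiabatic process, so W = −ΔU = -37900 J.
State after step 1: P = 5880 kPa, V = 4.10 L, T = 731 K.
Step 2 — Isochoric: V stays 4.10 L; P/T = const ⇒ T₂ = 850 K, P₂ = 6840 kPa.
W = 0 (no volume change).
ΔU = nCvΔT = 3.97×33.3×(850−731) = 15700 J.
Q = ΔU = 15700 J.
Net over both steps: W = -37900 J, Q = 15700 J, ΔU = 53600 J.

53600 J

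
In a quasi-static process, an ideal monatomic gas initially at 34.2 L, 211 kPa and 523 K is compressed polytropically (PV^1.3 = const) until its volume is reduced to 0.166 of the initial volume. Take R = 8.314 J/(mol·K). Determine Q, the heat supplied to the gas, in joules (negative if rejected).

-9440 J

n = P₁V₁/(RT₁) = 211×34.2/(8.314×523) = 1.66 mol.
Polytropic n=1.3: T₂ = T₁(V₁/V₂)^(n−1) = 523×(6.02)^0.30 = 896 K; P₂ = P₁(V₁/V₂)^n = 2180 kPa.
W = (P₁V₁−P₂V₂)/(n−1) = (211×34.2−2180×5.68)/0.30 = -17200 J.
ΔU = nCvΔT = 1.66×12.5×(896−523) = 7730 J.
Q = ΔU + W = -9440 J.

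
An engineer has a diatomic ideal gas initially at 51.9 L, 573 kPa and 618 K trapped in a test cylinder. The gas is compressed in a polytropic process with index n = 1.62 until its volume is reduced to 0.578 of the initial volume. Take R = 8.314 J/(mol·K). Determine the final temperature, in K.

Polytropic n=1.62: T₂ = T₁(V₁/V₂)^(n−1) = 618×(1.73)^0.62 = 868 K; P₂ = P₁(V₁/V₂)^n = 1390 kPa.

868 K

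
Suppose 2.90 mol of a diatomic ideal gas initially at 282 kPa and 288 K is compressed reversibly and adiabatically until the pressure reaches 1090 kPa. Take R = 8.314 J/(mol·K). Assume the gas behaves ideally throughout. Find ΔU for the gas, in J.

V₁ = nRT₁/P₁ = 2.90×8.314×288/282 = 24.6 L.
Adiabatic: T₂/T₁ = (P₂/P₁)^((γ−1)/γ) ⇒ T₂ = 288×(3.87)^0.286 = 424 K; V₂ = 9.37 L.
For an ideal gas ΔU = nCvΔT with Cv = (5/2)R = 20.8 J/(mol·K).
ΔU = 2.90×20.8×(424−288) = 8190 J.

8190 J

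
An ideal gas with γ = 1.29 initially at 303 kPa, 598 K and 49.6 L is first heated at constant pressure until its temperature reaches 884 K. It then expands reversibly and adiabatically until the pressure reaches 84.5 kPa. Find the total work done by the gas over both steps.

n = P₁V₁/(RT₁) = 303×49.6/(8.314×598) = 3.02 mol.
Step 1 — Isobaric: P stays 303 kPa; V/T = const ⇒ T₂ = 884 K, V₂ = 73.3 L.
W = PΔV = 303×(73.3−49.6) kPa·L = 7190 J.
ΔU = nCvΔT = 3.02×28.7×(884−598) = 24800 J.
Q = ΔU + W = nCpΔT = 32000 J.
State after step 1: P = 303 kPa, V = 73.3 L, T = 884 K.
Step 2 — Adiabatic: T₂/T₁ = (P₂/P₁)^((γ−1)/γ) ⇒ T₂ = 884×(0.279)^0.225 = 663 K; V₂ = 197 L.
ΔU = nCvΔT = 3.02×28.7×(663−884) = -19100 J.
Q = 0 for an adiabatic process, so W = −ΔU = 19100 J.
Net over both steps: W = 26300 J, Q = 32000 J, ΔU = 5670 J.

26300 J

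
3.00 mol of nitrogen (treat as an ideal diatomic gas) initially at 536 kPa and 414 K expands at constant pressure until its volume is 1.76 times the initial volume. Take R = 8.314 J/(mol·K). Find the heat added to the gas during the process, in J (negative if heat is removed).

27500 J

V₁ = nRT₁/P₁ = 3.00×8.314×414/536 = 19.3 L.
Isobaric: P stays 536 kPa; V/T = const ⇒ T₂ = 729 K, V₂ = 33.9 L.
W = PΔV = 536×(33.9−19.3) kPa·L = 7850 J.
ΔU = nCvΔT = 3.00×20.8×(729−414) = 19600 J.
Q = ΔU + W = nCpΔT = 27500 J.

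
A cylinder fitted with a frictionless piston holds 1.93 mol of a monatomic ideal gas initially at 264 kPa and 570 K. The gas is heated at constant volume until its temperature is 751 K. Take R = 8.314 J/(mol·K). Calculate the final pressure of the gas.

348 kPa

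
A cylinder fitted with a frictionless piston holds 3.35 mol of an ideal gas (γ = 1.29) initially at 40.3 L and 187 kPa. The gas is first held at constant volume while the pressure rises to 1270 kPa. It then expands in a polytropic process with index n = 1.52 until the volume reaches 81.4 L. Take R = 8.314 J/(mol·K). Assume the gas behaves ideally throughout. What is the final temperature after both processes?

T₁ = P₁V₁/(nR) = 187×40.3/(3.35×8.314) = 271 K.
Step 1 — Isochoric: V stays 40.3 L; P/T = const ⇒ T₂ = 1840 K, P₂ = 1270 kPa.
W = 0 (no volume change).
ΔU = nCvΔT = 3.35×28.7×(1840−271) = 150000 J.
Q = ΔU = 150000 J.
State after step 1: P = 1270 kPa, V = 40.3 L, T = 1840 K.
Step 2 — Polytropic n=1.52: T₂ = T₁(V₁/V₂)^(n−1) = 1840×(0.495)^0.52 = 1270 K; P₂ = P₁(V₁/V₂)^n = 436 kPa.
W = (P₁V₁−P₂V₂)/(n−1) = (1270×40.3−436×81.4)/0.52 = 30100 J.
ΔU = nCvΔT = 3.35×28.7×(1270−1840) = -54000 J.
Q = ΔU + W = -23900 J.
Net over both steps: W = 30100 J, Q = 127000 J, ΔU = 96500 J.

1270 K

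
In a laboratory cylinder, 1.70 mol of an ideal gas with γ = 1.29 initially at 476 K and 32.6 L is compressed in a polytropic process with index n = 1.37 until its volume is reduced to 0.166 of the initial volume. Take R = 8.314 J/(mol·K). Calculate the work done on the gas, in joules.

P₁ = nRT₁/V₁ = 1.70×8.314×476/32.6 = 206 kPa.
Polytropic n=1.37: T₂ = T₁(V₁/V₂)^(n−1) = 476×(6.02)^0.37 = 925 K; P₂ = P₁(V₁/V₂)^n = 2420 kPa.
W = (P₁V₁−P₂V₂)/(n−1) = (206×32.6−2420×5.41)/0.37 = -17200 J.
Work done on the gas = −W_by = 17200 J.

17200 J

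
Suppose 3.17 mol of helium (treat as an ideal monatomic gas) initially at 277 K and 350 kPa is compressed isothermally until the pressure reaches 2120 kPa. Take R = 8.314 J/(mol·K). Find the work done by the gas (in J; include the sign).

-13100 J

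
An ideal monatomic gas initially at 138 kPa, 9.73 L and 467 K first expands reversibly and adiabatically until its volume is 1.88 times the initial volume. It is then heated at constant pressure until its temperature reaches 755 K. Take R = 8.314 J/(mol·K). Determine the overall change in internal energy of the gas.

1240 J

n = P₁V₁/(RT₁) = 138×9.73/(8.314×467) = 0.346 mol.
Step 1 — Adiabatic: TV^(γ−1) = const ⇒ T₂ = 467×(0.532)^0.667 = 307 K; PV^γ = const ⇒ P₂ = 48.2 kPa.
ΔU = nCvΔT = 0.346×12.5×(307−467) = -692 J.
Q = 0 for an adiabatic process, so W = −ΔU = 692 J.
State after step 1: P = 48.2 kPa, V = 18.3 L, T = 307 K.
Step 2 — Isobaric: P stays 48.2 kPa; V/T = const ⇒ T₂ = 755 K, V₂ = 45.0 L.
W = PΔV = 48.2×(45.0−18.3) kPa·L = 1290 J.
ΔU = nCvΔT = 0.346×12.5×(755−307) = 1930 J.
Q = ΔU + W = nCpΔT = 3220 J.
Net over both steps: W = 1980 J, Q = 3220 J, ΔU = 1240 J.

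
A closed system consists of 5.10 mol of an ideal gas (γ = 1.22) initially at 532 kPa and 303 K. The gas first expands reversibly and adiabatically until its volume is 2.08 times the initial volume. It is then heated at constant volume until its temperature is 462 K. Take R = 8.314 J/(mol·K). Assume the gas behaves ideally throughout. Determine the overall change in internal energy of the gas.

V₁ = nRT₁/P₁ = 5.10×8.314×303/532 = 24.1 L.
Step 1 — Adiabatic: TV^(γ−1) = const ⇒ T₂ = 303×(0.481)^0.220 = 258 K; PV^γ = const ⇒ P₂ = 218 kPa.
ΔU = nCvΔT = 5.10×37.8×(258−303) = -8690 J.
Q = 0 for an adiabatic process, so W = −ΔU = 8690 J.
State after step 1: P = 218 kPa, V = 50.2 L, T = 258 K.
Step 2 — Isochoric: V stays 50.2 L; P/T = const ⇒ T₂ = 462 K, P₂ = 390 kPa.
W = 0 (no volume change).
ΔU = nCvΔT = 5.10×37.8×(462−258) = 39300 J.
Q = ΔU = 39300 J.
Net over both steps: W = 8690 J, Q = 39300 J, ΔU = 30600 J.

30600 J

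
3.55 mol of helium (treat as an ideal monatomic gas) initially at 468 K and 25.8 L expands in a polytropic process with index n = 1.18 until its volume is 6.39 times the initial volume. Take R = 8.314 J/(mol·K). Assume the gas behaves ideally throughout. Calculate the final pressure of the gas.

60.0 kPa

P₁ = nRT₁/V₁ = 3.55×8.314×468/25.8 = 535 kPa.
Polytropic n=1.18: T₂ = T₁(V₁/V₂)^(n−1) = 468×(0.156)^0.18 = 335 K; P₂ = P₁(V₁/V₂)^n = 60.0 kPa.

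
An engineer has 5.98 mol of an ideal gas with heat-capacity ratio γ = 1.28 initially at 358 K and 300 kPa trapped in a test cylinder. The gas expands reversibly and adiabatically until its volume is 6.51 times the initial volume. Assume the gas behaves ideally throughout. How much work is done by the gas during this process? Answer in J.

25900 J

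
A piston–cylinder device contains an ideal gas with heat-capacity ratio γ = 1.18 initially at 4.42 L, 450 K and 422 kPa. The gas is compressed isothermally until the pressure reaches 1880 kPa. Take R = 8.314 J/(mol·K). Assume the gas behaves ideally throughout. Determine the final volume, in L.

0.992 L

Isothermal: T stays 450 K; PV = const ⇒ V₂ = 0.992 L, P₂ = 1880 kPa.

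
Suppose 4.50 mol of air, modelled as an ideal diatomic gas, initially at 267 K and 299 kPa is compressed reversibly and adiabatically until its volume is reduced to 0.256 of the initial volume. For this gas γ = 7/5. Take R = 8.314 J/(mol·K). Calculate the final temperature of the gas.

460 K

V₁ = nRT₁/P₁ = 4.50×8.314×267/299 = 33.4 L.
Adiabatic: TV^(γ−1) = const ⇒ T₂ = 267×(3.91)^0.400 = 460 K; PV^γ = const ⇒ P₂ = 2010 kPa.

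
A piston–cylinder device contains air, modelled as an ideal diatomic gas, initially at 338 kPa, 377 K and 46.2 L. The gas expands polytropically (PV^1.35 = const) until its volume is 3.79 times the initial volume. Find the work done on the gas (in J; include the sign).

n = P₁V₁/(RT₁) = 338×46.2/(8.314×377) = 4.98 mol.
Polytropic n=1.35: T₂ = T₁(V₁/V₂)^(n−1) = 377×(0.264)^0.35 = 236 K; P₂ = P₁(V₁/V₂)^n = 55.9 kPa.
W = (P₁V₁−P₂V₂)/(n−1) = (338×46.2−55.9×175)/0.35 = 16600 J.
Work done on the gas = −W_by = -16600 J.

-16600 J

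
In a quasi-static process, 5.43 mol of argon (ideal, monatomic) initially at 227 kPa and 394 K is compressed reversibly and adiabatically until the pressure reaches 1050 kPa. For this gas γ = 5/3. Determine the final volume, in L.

31.3 L

V₁ = nRT₁/P₁ = 5.43×8.314×394/227 = 78.4 L.
Adiabatic: T₂/T₁ = (P₂/P₁)^((γ−1)/γ) ⇒ T₂ = 394×(4.63)^0.400 = 727 K; V₂ = 31.3 L.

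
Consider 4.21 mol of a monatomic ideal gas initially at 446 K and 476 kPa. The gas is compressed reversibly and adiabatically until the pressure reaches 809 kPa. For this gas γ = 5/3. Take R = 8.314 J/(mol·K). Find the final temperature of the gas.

551 K

V₁ = nRT₁/P₁ = 4.21×8.314×446/476 = 32.8 L.
Adiabatic: T₂/T₁ = (P₂/P₁)^((γ−1)/γ) ⇒ T₂ = 446×(1.70)^0.400 = 551 K; V₂ = 23.9 L.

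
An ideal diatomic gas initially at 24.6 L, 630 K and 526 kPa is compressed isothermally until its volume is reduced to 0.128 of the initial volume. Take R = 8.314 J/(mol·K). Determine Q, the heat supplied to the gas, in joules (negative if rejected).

-26600 J

n = P₁V₁/(RT₁) = 526×24.6/(8.314×630) = 2.47 mol.
Isothermal: T stays 630 K; PV = const ⇒ V₂ = 3.15 L, P₂ = 4110 kPa.
ΔU = 0 (ideal gas, T constant).
W = nRT ln(V₂/V₁) = 2.47×8.314×630×ln(0.128) = -26600 J.
Q = ΔU + W = -26600 J.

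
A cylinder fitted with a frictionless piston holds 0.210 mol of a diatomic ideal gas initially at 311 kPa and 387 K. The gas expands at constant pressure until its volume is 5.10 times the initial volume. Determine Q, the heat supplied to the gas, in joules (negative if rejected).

V₁ = nRT₁/P₁ = 0.210×8.314×387/311 = 2.17 L.
Isobaric: P stays 311 kPa; V/T = const ⇒ T₂ = 1970 K, V₂ = 11.1 L.
W = PΔV = 311×(11.1−2.17) kPa·L = 2770 J.
ΔU = nCvΔT = 0.210×20.8×(1970−387) = 6930 J.
Q = ΔU + W = nCpΔT = 9700 J.

9700 J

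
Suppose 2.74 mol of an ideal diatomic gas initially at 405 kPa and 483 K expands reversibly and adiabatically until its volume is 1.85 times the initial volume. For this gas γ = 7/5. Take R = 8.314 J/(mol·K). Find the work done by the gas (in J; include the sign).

V₁ = nRT₁/P₁ = 2.74×8.314×483/405 = 27.2 L.
Adiabatic: TV^(γ−1) = const ⇒ T₂ = 483×(0.541)^0.400 = 378 K; PV^γ = const ⇒ P₂ = 171 kPa.
ΔU = nCvΔT = 2.74×20.8×(378−483) = -6000 J.
Q = 0 for an adiabatic process, so W = −ΔU = 6000 J.

6000 J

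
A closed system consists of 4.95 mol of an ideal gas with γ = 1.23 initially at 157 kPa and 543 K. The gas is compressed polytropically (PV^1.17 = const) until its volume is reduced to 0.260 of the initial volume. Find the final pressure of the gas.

759 kPa

V₁ = nRT₁/P₁ = 4.95×8.314×543/157 = 142 L.
Polytropic n=1.17: T₂ = T₁(V₁/V₂)^(n−1) = 543×(3.85)^0.17 = 683 K; P₂ = P₁(V₁/V₂)^n = 759 kPa.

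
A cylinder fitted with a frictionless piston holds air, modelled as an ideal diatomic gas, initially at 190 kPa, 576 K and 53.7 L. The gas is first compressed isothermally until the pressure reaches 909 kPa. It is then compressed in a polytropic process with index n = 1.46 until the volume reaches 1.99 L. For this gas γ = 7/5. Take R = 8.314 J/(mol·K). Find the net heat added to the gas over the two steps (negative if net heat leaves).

n = P₁V₁/(RT₁) = 190×53.7/(8.314×576) = 2.13 mol.
Step 1 — Isothermal: T stays 576 K; PV = const ⇒ V₂ = 11.2 L, P₂ = 909 kPa.
ΔU = 0 (ideal gas, T constant).
W = nRT ln(V₂/V₁) = 2.13×8.314×576×ln(0.209) = -16000 J.
Q = ΔU + W = -16000 J.
State after step 1: P = 909 kPa, V = 11.2 L, T = 576 K.
Step 2 — Polytropic n=1.46: T₂ = T₁(V₁/V₂)^(n−1) = 576×(5.64)^0.46 = 1280 K; P₂ = P₁(V₁/V₂)^n = 11400 kPa.
W = (P₁V₁−P₂V₂)/(n−1) = (909×11.2−11400×1.99)/0.46 = -27000 J.
ΔU = nCvΔT = 2.13×20.8×(1280−576) = 31000 J.
Q = ΔU + W = 4050 J.
Net over both steps: W = -42900 J, Q = -11900 J, ΔU = 31000 J.

-11900 J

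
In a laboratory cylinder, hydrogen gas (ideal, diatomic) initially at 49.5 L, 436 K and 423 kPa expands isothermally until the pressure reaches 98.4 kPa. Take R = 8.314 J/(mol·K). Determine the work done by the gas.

n = P₁V₁/(RT₁) = 423×49.5/(8.314×436) = 5.78 mol.
Isothermal: T stays 436 K; PV = const ⇒ V₂ = 213 L, P₂ = 98.4 kPa.
W = nRT ln(V₂/V₁) = 5.78×8.314×436×ln(4.30) = 30500 J.

30500 J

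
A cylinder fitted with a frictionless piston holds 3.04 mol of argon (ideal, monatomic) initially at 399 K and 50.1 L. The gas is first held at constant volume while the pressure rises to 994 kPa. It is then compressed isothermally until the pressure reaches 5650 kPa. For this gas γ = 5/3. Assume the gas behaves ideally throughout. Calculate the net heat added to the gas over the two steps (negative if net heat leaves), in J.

P₁ = nRT₁/V₁ = 3.04×8.314×399/50.1 = 201 kPa.
Step 1 — Isochoric: V stays 50.1 L; P/T = const ⇒ T₂ = 1970 K, P₂ = 994 kPa.
W = 0 (no volume change).
ΔU = nCvΔT = 3.04×12.5×(1970−399) = 59600 J.
Q = ΔU = 59600 J.
State after step 1: P = 994 kPa, V = 50.1 L, T = 1970 K.
Step 2 — Isothermal: T stays 1970 K; PV = const ⇒ V₂ = 8.81 L, P₂ = 5650 kPa.
ΔU = 0 (ideal gas, T constant).
W = nRT ln(V₂/V₁) = 3.04×8.314×1970×ln(0.176) = -86500 J.
Q = ΔU + W = -86500 J.
Net over both steps: W = -86500 J, Q = -27000 J, ΔU = 59600 J.

-27000 J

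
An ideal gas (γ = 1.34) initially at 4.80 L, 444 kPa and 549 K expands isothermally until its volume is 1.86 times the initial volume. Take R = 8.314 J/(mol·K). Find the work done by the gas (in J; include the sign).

1320 J

n = P₁V₁/(RT₁) = 444×4.80/(8.314×549) = 0.467 mol.
Isothermal: T stays 549 K; PV = const ⇒ V₂ = 8.93 L, P₂ = 239 kPa.
W = nRT ln(V₂/V₁) = 0.467×8.314×549×ln(1.86) = 1320 J.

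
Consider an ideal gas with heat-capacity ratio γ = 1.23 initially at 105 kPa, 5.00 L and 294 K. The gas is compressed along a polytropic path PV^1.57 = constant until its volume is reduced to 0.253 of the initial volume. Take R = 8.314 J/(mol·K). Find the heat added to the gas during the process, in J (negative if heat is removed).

n = P₁V₁/(RT₁) = 105×5.00/(8.314×294) = 0.215 mol.
Polytropic n=1.57: T₂ = T₁(V₁/V₂)^(n−1) = 294×(3.95)^0.57 = 644 K; P₂ = P₁(V₁/V₂)^n = 908 kPa.
W = (P₁V₁−P₂V₂)/(n−1) = (105×5.00−908×1.27)/0.57 = -1100 J.
ΔU = nCvΔT = 0.215×36.1×(644−294) = 2710 J.
Q = ΔU + W = 1620 J.

1620 J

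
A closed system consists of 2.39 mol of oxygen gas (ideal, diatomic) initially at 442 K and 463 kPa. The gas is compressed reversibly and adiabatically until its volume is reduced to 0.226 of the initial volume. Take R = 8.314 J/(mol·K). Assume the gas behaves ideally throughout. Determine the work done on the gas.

V₁ = nRT₁/P₁ = 2.39×8.314×442/463 = 19.0 L.
Adiabatic: TV^(γ−1) = const ⇒ T₂ = 442×(4.42)^0.400 = 801 K; PV^γ = const ⇒ P₂ = 3710 kPa.
ΔU = nCvΔT = 2.39×20.8×(801−442) = 17800 J.
Q = 0 for an adiabatic process, so W = −ΔU = -17800 J.
Work done on the gas = −W_by = 17800 J.

17800 J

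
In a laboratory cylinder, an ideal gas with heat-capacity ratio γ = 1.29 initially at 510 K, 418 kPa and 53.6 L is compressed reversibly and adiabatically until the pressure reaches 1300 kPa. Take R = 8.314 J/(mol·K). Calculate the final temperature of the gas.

Adiabatic: T₂/T₁ = (P₂/P₁)^((γ−1)/γ) ⇒ T₂ = 510×(3.11)^0.225 = 658 K; V₂ = 22.2 L.

658 K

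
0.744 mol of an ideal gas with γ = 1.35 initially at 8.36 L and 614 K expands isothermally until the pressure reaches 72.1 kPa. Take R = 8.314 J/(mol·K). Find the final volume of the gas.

P₁ = nRT₁/V₁ = 0.744×8.314×614/8.36 = 454 kPa.
Isothermal: T stays 614 K; PV = const ⇒ V₂ = 52.7 L, P₂ = 72.1 kPa.

52.7 L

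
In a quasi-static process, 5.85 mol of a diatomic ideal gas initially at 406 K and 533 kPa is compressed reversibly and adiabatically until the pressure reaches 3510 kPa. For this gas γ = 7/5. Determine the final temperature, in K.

696 K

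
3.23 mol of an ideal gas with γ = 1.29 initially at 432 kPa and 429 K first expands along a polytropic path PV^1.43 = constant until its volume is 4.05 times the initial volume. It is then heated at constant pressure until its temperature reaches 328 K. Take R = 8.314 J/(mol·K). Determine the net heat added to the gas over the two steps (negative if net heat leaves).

5250 J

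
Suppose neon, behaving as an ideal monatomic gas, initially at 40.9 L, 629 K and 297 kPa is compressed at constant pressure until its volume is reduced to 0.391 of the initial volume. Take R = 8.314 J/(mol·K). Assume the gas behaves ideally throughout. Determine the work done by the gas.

n = P₁V₁/(RT₁) = 297×40.9/(8.314×629) = 2.32 mol.
Isobaric: P stays 297 kPa; V/T = const ⇒ T₂ = 246 K, V₂ = 16.0 L.
W = PΔV = 297×(16.0−40.9) kPa·L = -7400 J.

-7400 J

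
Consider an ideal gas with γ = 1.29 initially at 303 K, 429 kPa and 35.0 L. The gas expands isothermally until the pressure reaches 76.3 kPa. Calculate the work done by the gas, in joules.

n = P₁V₁/(RT₁) = 429×35.0/(8.314×303) = 5.96 mol.
Isothermal: T stays 303 K; PV = const ⇒ V₂ = 197 L, P₂ = 76.3 kPa.
W = nRT ln(V₂/V₁) = 5.96×8.314×303×ln(5.62) = 25900 J.

25900 J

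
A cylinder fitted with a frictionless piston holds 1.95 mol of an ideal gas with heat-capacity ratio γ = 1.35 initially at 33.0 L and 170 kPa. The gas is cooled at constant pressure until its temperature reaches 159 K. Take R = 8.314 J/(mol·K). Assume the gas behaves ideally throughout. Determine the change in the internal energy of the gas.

-8660 J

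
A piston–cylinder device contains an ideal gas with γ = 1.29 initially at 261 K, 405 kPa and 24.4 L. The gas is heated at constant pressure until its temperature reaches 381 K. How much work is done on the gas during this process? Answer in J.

-4540 J

n = P₁V₁/(RT₁) = 405×24.4/(8.314×261) = 4.55 mol.
Isobaric: P stays 405 kPa; V/T = const ⇒ T₂ = 381 K, V₂ = 35.6 L.
W = PΔV = 405×(35.6−24.4) kPa·L = 4540 J.
Work done on the gas = −W_by = -4540 J.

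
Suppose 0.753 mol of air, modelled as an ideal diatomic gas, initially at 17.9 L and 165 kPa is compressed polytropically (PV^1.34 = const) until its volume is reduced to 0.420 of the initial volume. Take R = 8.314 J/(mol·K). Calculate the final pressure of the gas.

528 kPa

T₁ = P₁V₁/(nR) = 165×17.9/(0.753×8.314) = 472 K.
Polytropic n=1.34: T₂ = T₁(V₁/V₂)^(n−1) = 472×(2.38)^0.34 = 634 K; P₂ = P₁(V₁/V₂)^n = 528 kPa.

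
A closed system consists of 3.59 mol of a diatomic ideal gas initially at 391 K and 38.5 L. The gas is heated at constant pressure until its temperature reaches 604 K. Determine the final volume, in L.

P₁ = nRT₁/V₁ = 3.59×8.314×391/38.5 = 303 kPa.
Isobaric: P stays 303 kPa; V/T = const ⇒ T₂ = 604 K, V₂ = 59.5 L.

59.5 L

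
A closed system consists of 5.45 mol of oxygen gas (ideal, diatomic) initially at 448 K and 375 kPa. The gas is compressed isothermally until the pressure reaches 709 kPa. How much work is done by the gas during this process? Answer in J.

-12900 J

V₁ = nRT₁/P₁ = 5.45×8.314×448/375 = 54.1 L.
Isothermal: T stays 448 K; PV = const ⇒ V₂ = 28.6 L, P₂ = 709 kPa.
W = nRT ln(V₂/V₁) = 5.45×8.314×448×ln(0.529) = -12900 J.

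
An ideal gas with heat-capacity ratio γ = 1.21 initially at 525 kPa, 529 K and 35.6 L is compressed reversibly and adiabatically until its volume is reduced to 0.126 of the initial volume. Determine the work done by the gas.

-48500 J

n = P₁V₁/(RT₁) = 525×35.6/(8.314×529) = 4.25 mol.
Adiabatic: TV^(γ−1) = const ⇒ T₂ = 529×(7.94)^0.210 = 817 K; PV^γ = const ⇒ P₂ = 6440 kPa.
ΔU = nCvΔT = 4.25×39.6×(817−529) = 48500 J.
Q = 0 for an adiabatic process, so W = −ΔU = -48500 J.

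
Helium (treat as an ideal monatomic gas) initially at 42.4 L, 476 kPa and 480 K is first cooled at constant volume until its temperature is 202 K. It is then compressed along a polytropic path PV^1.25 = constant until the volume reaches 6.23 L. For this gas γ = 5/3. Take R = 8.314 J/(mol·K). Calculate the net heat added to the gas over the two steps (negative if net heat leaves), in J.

-30600 J

n = P₁V₁/(RT₁) = 476×42.4/(8.314×480) = 5.06 mol.
Step 1 — Isochoric: V stays 42.4 L; P/T = const ⇒ T₂ = 202 K, P₂ = 200 kPa.
W = 0 (no volume change).
ΔU = nCvΔT = 5.06×12.5×(202−480) = -17500 J.
Q = ΔU = -17500 J.
State after step 1: P = 200 kPa, V = 42.4 L, T = 202 K.
Step 2 — Polytropic n=1.25: T₂ = T₁(V₁/V₂)^(n−1) = 202×(6.81)^0.25 = 326 K; P₂ = P₁(V₁/V₂)^n = 2200 kPa.
W = (P₁V₁−P₂V₂)/(n−1) = (200×42.4−2200×6.23)/0.25 = -20900 J.
ΔU = nCvΔT = 5.06×12.5×(326−202) = 7840 J.
Q = ΔU + W = -13100 J.
Net over both steps: W = -20900 J, Q = -30600 J, ΔU = -9700 J.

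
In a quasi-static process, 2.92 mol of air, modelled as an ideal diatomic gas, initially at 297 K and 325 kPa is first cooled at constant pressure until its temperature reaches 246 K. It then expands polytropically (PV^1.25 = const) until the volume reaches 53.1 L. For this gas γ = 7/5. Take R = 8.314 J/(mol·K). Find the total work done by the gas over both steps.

V₁ = nRT₁/P₁ = 2.92×8.314×297/325 = 22.2 L.
Step 1 — Isobaric: P stays 325 kPa; V/T = const ⇒ T₂ = 246 K, V₂ = 18.4 L.
W = PΔV = 325×(18.4−22.2) kPa·L = -1240 J.
ΔU = nCvΔT = 2.92×20.8×(246−297) = -3100 J.
Q = ΔU + W = nCpΔT = -4330 J.
State after step 1: P = 325 kPa, V = 18.4 L, T = 246 K.
Step 2 — Polytropic n=1.25: T₂ = T₁(V₁/V₂)^(n−1) = 246×(0.346)^0.25 = 189 K; P₂ = P₁(V₁/V₂)^n = 86.3 kPa.
W = (P₁V₁−P₂V₂)/(n−1) = (325×18.4−86.3×53.1)/0.25 = 5570 J.
ΔU = nCvΔT = 2.92×20.8×(189−246) = -3480 J.
Q = ΔU + W = 2090 J.
Net over both steps: W = 4330 J, Q = -2250 J, ΔU = -6570 J.

4330 J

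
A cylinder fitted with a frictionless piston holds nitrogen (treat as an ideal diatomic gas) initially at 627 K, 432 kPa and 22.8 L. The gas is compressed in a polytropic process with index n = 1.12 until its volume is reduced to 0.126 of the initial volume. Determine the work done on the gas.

n = P₁V₁/(RT₁) = 432×22.8/(8.314×627) = 1.89 mol.
Polytropic n=1.12: T₂ = T₁(V₁/V₂)^(n−1) = 627×(7.94)^0.12 = 804 K; P₂ = P₁(V₁/V₂)^n = 4400 kPa.
W = (P₁V₁−P₂V₂)/(n−1) = (432×22.8−4400×2.87)/0.12 = -23200 J.
Work done on the gas = −W_by = 23200 J.

23200 J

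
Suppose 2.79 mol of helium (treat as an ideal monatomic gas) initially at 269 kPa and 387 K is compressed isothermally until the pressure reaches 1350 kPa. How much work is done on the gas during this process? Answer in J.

V₁ = nRT₁/P₁ = 2.79×8.314×387/269 = 33.4 L.
Isothermal: T stays 387 K; PV = const ⇒ V₂ = 6.65 L, P₂ = 1350 kPa.
W = nRT ln(V₂/V₁) = 2.79×8.314×387×ln(0.199) = -14500 J.
Work done on the gas = −W_by = 14500 J.

14500 J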